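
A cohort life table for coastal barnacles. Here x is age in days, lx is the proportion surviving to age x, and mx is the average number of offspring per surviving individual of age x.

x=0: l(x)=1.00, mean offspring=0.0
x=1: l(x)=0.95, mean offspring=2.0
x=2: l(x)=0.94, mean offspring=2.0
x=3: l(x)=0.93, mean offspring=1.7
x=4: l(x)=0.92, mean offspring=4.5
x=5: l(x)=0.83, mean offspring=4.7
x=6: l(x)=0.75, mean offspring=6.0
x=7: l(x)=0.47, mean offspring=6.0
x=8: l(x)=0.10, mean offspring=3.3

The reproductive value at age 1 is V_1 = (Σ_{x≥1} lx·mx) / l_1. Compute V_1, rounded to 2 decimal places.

22.16

lx·mx for x ≥ 1: 1.9, 1.88, 1.581, 4.14, 3.901, 4.5, 2.82, 0.33 → sum = 21.052
V_1 = 21.052 / l_1 = 21.052 / 0.95 = 22.16 → 22.16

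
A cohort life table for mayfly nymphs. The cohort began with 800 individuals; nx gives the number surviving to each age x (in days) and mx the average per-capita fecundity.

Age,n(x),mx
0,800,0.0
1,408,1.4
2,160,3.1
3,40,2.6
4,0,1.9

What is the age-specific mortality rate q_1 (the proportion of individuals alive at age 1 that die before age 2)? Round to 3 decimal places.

0.608

lx = nx/n0 = nx/800: 1, 0.51, 0.2, 0.05, 0
q_1 = (l_1 − l_2) / l_1 = (0.51 − 0.2) / 0.51
     = 0.31 / 0.51 = 0.607843… → 0.608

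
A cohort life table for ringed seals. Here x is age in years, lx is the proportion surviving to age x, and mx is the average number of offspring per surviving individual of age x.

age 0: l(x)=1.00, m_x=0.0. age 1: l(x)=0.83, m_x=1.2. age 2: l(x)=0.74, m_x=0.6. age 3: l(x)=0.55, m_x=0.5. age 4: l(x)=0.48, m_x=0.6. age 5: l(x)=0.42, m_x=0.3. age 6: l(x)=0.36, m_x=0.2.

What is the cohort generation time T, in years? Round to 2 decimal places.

lx·mx: 0, 0.996, 0.444, 0.275, 0.288, 0.126, 0.072 → R0 = 2.201
x·lx·mx: 0, 0.996, 0.888, 0.825, 1.152, 0.63, 0.432 → Σ = 4.923
T = 4.923 / 2.201 = 2.236711… → 2.24

2.24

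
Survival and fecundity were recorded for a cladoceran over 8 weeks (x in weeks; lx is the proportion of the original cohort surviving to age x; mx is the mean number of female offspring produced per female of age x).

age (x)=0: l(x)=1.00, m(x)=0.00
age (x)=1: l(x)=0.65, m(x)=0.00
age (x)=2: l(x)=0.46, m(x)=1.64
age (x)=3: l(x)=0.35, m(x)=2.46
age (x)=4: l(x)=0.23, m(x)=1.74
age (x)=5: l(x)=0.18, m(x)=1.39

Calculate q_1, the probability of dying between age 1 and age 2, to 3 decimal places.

0.292

q_1 = (l_1 − l_2) / l_1 = (0.65 − 0.46) / 0.65
     = 0.19 / 0.65 = 0.292308… → 0.292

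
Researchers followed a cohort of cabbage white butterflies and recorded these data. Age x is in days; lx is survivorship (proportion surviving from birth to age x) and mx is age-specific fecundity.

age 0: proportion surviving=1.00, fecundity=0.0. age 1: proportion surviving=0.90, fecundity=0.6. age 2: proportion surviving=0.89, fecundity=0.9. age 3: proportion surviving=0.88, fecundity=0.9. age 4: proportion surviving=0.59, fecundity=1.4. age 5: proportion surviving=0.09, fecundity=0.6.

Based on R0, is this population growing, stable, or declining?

growing

R0 = Σ lx·mx = 0 + 0.54 + 0.801 + 0.792 + 0.826 + 0.054 = 3.013
R0 > 1, so the population is growing.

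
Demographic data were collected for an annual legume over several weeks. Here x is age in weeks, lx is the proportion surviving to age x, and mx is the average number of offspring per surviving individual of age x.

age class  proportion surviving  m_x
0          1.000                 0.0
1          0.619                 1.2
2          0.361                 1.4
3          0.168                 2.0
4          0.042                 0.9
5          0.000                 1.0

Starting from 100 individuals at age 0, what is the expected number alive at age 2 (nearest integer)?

Expected survivors = N0 · l_2 = 100 × 0.361 = 36.1 → 36

36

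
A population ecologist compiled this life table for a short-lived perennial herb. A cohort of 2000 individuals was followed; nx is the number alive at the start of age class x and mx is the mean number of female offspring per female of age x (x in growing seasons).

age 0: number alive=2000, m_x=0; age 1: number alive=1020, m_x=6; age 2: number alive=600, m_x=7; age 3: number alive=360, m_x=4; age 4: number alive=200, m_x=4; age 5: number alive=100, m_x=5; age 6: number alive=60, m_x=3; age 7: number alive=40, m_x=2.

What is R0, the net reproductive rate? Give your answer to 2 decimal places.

lx = nx/n0 = nx/2000: 1, 0.51, 0.3, 0.18, 0.1, 0.05, 0.03, 0.02
lx·mx by age: 0, 3.06, 2.1, 0.72, 0.4, 0.25, 0.09, 0.04
R0 = Σ lx·mx = 6.66 → 6.66

6.66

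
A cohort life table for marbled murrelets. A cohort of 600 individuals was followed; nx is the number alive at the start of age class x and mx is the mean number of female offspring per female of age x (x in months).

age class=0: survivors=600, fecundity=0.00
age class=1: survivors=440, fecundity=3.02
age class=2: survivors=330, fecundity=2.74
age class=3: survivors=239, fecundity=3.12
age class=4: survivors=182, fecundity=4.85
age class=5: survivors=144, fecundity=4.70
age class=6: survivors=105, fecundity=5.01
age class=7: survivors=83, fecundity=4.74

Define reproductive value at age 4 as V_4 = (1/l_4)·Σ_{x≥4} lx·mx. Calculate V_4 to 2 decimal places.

lx = nx/n0 = nx/600: 1, 0.73333…, 0.55, 0.39833…, 0.30333…, 0.24, 0.175, 0.13833…
lx·mx for x ≥ 4: 1.471167…, 1.128, 0.87675, 0.6557… → sum = 4.131617…
V_4 = 4.131617… / l_4 = 4.131617… / 0.303333… = 13.620714… → 13.62

13.62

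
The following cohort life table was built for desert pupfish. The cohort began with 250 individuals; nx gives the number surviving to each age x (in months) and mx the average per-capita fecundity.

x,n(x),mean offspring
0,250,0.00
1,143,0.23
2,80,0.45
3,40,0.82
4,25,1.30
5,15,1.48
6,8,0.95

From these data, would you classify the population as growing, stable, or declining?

declining

lx = nx/n0 = nx/250: 1, 0.572, 0.32, 0.16, 0.1, 0.06, 0.032
R0 = Σ lx·mx = 0 + 0.13156 + 0.144 + 0.1312 + 0.13 + 0.0888 + 0.0304 = 0.65596
R0 < 1, so the population is declining.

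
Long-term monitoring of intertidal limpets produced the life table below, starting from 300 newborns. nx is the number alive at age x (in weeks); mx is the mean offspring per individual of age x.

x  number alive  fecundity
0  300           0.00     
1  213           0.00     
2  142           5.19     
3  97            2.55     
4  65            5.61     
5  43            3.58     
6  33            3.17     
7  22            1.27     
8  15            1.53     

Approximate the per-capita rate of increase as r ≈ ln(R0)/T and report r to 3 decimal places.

0.520

lx = nx/n0 = nx/300: 1, 0.71, 0.47333…, 0.32333…, 0.21667…, 0.14333…, 0.11, 0.07333…, 0.05
R0 = Σ lx·mx = 0 + 0 + 2.4566… + 0.8245… + 1.2155… + 0.51313… + 0.3487 + 0.09313… + 0.0765 = 5.528067…
Σ x·lx·mx = 18.1705…; T = 18.1705…/5.528067… = 3.28695…
r ≈ ln(R0)/T = ln(5.528067…)/3.28695… = 0.52019… → 0.520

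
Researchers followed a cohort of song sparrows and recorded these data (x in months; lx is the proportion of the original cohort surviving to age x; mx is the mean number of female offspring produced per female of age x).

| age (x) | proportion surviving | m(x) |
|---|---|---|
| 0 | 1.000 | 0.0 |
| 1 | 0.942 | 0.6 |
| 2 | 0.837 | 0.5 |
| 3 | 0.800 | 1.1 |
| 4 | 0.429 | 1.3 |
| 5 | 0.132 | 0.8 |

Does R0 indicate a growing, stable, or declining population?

R0 = Σ lx·mx = 0 + 0.5652 + 0.4185 + 0.88 + 0.5577 + 0.1056 = 2.527
R0 > 1, so the population is growing.

growing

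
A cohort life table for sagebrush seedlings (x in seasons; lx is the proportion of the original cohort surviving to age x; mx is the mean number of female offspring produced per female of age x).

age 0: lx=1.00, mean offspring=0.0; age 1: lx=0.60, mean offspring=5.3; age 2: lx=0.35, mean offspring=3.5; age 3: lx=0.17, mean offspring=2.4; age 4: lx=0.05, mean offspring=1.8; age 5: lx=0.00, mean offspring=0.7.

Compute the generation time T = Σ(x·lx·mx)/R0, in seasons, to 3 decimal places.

1.471

lx·mx: 0, 3.18, 1.225, 0.408, 0.09, 0 → R0 = 4.903
x·lx·mx: 0, 3.18, 2.45, 1.224, 0.36, 0 → Σ = 7.214
T = 7.214 / 4.903 = 1.471344… → 1.471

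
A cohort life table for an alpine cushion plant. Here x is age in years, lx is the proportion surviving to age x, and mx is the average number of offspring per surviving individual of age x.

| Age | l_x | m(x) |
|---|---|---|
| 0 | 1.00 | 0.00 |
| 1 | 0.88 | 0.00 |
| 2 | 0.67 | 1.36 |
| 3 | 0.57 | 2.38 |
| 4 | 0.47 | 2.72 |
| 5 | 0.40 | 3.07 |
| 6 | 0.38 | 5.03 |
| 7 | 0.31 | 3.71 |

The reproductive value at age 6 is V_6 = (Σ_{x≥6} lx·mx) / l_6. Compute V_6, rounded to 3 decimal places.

lx·mx for x ≥ 6: 1.9114, 1.1501 → sum = 3.0615
V_6 = 3.0615 / l_6 = 3.0615 / 0.38 = 8.056579… → 8.057

8.057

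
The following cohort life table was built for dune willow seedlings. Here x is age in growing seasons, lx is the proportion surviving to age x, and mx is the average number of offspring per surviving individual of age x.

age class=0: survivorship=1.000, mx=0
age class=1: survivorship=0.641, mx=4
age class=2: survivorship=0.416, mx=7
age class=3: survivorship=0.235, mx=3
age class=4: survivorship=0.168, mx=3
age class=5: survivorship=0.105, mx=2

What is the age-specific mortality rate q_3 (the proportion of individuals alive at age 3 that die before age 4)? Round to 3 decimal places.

0.285

q_3 = (l_3 − l_4) / l_3 = (0.235 − 0.168) / 0.235
     = 0.067 / 0.235 = 0.285106… → 0.285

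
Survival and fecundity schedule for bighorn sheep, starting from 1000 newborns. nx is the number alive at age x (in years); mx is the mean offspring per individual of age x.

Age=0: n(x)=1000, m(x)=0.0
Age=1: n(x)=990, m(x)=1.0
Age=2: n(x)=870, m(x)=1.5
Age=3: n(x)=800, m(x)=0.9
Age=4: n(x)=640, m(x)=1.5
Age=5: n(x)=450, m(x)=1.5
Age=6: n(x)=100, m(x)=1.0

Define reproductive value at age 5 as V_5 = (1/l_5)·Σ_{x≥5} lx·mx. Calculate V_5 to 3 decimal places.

1.722

lx = nx/n0 = nx/1000: 1, 0.99, 0.87, 0.8, 0.64, 0.45, 0.1
lx·mx for x ≥ 5: 0.675, 0.1 → sum = 0.775
V_5 = 0.775 / l_5 = 0.775 / 0.45 = 1.722222… → 1.722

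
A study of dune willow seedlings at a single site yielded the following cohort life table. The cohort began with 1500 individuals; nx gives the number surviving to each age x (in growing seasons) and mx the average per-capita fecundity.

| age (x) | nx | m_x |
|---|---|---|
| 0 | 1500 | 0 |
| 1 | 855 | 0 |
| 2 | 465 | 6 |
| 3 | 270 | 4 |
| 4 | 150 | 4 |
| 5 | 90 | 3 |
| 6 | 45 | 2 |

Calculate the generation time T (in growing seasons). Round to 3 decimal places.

2.714

lx = nx/n0 = nx/1500: 1, 0.57, 0.31, 0.18, 0.1, 0.06, 0.03
lx·mx: 0, 0, 1.86, 0.72, 0.4, 0.18, 0.06 → R0 = 3.22
x·lx·mx: 0, 0, 3.72, 2.16, 1.6, 0.9, 0.36 → Σ = 8.74
T = 8.74 / 3.22 = 2.714286… → 2.714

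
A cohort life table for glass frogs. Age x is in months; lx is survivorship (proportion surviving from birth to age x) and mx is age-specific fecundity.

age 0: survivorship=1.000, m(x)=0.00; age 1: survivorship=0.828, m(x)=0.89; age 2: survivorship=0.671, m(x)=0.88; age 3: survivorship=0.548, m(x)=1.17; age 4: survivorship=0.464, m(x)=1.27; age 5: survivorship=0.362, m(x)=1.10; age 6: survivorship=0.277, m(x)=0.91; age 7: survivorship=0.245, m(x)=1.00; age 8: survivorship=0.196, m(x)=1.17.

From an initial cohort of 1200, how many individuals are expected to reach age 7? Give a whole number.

294

Expected survivors = N0 · l_7 = 1200 × 0.245 = 294 → 294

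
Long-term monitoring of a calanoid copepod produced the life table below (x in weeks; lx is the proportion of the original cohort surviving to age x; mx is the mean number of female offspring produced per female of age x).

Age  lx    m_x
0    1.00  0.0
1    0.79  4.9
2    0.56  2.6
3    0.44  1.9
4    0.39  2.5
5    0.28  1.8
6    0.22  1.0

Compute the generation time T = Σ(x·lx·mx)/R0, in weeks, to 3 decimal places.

2.166

lx·mx: 0, 3.871, 1.456, 0.836, 0.975, 0.504, 0.22 → R0 = 7.862
x·lx·mx: 0, 3.871, 2.912, 2.508, 3.9, 2.52, 1.32 → Σ = 17.031
T = 17.031 / 7.862 = 2.166243… → 2.166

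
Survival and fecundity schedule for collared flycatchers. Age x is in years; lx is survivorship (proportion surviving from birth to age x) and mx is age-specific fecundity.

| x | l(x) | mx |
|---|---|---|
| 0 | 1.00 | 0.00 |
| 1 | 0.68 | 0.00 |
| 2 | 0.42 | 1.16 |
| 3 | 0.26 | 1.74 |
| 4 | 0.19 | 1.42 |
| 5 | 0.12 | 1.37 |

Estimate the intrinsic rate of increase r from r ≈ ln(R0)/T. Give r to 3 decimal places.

R0 = Σ lx·mx = 0 + 0 + 0.4872 + 0.4524 + 0.2698 + 0.1644 = 1.3738
Σ x·lx·mx = 4.2328; T = 4.2328/1.3738 = 3.08109…
r ≈ ln(R0)/T = ln(1.3738)/3.08109… = 0.10307… → 0.103

0.103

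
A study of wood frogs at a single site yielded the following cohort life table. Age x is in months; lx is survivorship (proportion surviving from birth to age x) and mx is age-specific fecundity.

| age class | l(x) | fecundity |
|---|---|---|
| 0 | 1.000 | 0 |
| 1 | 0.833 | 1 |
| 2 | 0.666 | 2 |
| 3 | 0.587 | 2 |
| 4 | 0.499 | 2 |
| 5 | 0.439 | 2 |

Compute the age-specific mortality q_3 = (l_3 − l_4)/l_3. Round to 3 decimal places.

0.150

q_3 = (l_3 − l_4) / l_3 = (0.587 − 0.499) / 0.587
     = 0.088 / 0.587 = 0.149915… → 0.150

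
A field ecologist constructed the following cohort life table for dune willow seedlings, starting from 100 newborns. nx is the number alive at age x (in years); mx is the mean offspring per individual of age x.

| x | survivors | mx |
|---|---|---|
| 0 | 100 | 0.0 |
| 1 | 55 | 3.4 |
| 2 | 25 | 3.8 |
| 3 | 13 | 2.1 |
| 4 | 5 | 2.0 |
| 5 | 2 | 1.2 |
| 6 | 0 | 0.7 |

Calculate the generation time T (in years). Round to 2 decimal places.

1.59

lx = nx/n0 = nx/100: 1, 0.55, 0.25, 0.13, 0.05, 0.02, 0
lx·mx: 0, 1.87, 0.95, 0.273, 0.1, 0.024, 0 → R0 = 3.217
x·lx·mx: 0, 1.87, 1.9, 0.819, 0.4, 0.12, 0 → Σ = 5.109
T = 5.109 / 3.217 = 1.588126… → 1.59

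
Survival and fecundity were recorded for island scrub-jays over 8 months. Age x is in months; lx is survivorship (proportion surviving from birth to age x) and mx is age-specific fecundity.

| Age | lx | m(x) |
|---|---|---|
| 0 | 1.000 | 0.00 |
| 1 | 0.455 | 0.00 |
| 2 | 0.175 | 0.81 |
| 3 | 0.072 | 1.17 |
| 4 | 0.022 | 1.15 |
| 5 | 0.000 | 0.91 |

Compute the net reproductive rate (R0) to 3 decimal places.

lx·mx by age: 0, 0, 0.14175, 0.08424, 0.0253, 0
R0 = Σ lx·mx = 0.25129 → 0.251

0.251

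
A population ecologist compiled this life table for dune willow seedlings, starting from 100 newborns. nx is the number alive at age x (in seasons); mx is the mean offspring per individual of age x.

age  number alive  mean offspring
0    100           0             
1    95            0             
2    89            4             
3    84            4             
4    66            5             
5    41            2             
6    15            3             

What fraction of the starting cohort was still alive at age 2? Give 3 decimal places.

0.890

l_2 = n_2/n_0 = 89/100 = 0.89 → 0.890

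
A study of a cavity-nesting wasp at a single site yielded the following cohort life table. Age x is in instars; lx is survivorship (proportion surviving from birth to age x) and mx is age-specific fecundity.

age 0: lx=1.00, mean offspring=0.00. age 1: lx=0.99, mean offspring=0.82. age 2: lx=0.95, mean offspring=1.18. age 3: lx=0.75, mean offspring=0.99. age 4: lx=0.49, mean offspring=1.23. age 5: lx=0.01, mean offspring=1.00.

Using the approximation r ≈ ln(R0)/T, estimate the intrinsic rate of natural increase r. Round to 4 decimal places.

0.5055

R0 = Σ lx·mx = 0 + 0.8118 + 1.121 + 0.7425 + 0.6027 + 0.01 = 3.288
Σ x·lx·mx = 7.7421; T = 7.7421/3.288 = 2.35465…
r ≈ ln(R0)/T = ln(3.288)/2.35465… = 0.505501… → 0.5055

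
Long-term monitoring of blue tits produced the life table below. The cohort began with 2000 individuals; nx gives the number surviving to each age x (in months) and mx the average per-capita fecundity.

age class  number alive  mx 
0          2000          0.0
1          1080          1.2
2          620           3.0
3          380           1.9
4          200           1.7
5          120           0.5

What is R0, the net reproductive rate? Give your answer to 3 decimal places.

2.139

lx = nx/n0 = nx/2000: 1, 0.54, 0.31, 0.19, 0.1, 0.06
lx·mx by age: 0, 0.648, 0.93, 0.361, 0.17, 0.03
R0 = Σ lx·mx = 2.139 → 2.139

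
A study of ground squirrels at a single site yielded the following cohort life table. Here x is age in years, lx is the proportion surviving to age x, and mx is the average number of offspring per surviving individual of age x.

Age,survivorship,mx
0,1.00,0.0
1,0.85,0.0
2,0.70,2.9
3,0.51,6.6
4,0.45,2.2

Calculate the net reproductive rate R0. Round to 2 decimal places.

6.39

lx·mx by age: 0, 0, 2.03, 3.366, 0.99
R0 = Σ lx·mx = 6.386 → 6.39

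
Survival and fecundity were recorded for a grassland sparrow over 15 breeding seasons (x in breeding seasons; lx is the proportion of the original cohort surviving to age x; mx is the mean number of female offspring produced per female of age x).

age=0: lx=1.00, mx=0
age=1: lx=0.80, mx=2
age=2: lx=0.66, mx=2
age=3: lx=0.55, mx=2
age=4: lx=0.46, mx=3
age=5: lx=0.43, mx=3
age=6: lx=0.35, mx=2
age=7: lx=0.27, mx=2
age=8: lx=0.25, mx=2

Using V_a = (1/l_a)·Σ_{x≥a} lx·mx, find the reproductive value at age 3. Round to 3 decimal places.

10.018

lx·mx for x ≥ 3: 1.1, 1.38, 1.29, 0.7, 0.54, 0.5 → sum = 5.51
V_3 = 5.51 / l_3 = 5.51 / 0.55 = 10.018182… → 10.018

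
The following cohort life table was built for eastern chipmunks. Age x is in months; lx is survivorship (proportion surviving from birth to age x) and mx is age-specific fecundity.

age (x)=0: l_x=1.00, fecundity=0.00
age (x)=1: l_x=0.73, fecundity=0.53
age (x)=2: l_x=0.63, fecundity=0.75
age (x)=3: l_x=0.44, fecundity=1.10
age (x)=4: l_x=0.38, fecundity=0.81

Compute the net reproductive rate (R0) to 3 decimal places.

1.651

lx·mx by age: 0, 0.3869, 0.4725, 0.484, 0.3078
R0 = Σ lx·mx = 1.6512 → 1.651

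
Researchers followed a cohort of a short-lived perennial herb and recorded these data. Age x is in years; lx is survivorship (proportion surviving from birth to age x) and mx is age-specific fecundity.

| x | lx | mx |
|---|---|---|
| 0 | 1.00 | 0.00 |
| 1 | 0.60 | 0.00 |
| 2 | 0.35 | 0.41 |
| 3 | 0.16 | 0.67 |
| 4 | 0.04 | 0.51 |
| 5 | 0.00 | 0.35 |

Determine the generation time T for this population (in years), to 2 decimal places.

2.55

lx·mx: 0, 0, 0.1435, 0.1072, 0.0204, 0 → R0 = 0.2711
x·lx·mx: 0, 0, 0.287, 0.3216, 0.0816, 0 → Σ = 0.6902
T = 0.6902 / 0.2711 = 2.545924… → 2.55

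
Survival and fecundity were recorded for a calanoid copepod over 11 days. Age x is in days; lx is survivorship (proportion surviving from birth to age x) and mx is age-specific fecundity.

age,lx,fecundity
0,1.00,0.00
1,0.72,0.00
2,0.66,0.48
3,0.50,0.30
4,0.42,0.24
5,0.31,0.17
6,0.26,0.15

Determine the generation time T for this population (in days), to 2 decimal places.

3.01

lx·mx: 0, 0, 0.3168, 0.15, 0.1008, 0.0527, 0.039 → R0 = 0.6593
x·lx·mx: 0, 0, 0.6336, 0.45, 0.4032, 0.2635, 0.234 → Σ = 1.9843
T = 1.9843 / 0.6593 = 3.009707… → 3.01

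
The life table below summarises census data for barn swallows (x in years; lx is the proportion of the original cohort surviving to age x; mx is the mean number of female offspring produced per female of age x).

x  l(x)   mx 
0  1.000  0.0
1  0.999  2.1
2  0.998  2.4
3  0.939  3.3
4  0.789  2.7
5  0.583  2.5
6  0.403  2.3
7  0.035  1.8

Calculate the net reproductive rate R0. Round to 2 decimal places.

lx·mx by age: 0, 2.0979, 2.3952, 3.0987, 2.1303, 1.4575, 0.9269, 0.063
R0 = Σ lx·mx = 12.1695 → 12.17

12.17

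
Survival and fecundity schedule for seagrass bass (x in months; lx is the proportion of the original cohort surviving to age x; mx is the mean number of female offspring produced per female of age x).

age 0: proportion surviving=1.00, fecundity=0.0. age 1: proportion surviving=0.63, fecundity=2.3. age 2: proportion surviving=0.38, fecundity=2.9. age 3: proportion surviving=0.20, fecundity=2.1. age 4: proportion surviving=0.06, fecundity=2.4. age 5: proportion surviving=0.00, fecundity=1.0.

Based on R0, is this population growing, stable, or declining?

R0 = Σ lx·mx = 0 + 1.449 + 1.102 + 0.42 + 0.144 + 0 = 3.115
R0 > 1, so the population is growing.

growing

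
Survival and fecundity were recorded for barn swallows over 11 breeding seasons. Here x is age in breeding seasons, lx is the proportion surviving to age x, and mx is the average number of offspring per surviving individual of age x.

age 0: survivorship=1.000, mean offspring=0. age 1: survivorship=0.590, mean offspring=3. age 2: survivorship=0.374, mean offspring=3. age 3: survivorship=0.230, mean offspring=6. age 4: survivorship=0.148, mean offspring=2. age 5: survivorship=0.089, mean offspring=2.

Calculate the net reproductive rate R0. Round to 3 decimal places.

4.746

lx·mx by age: 0, 1.77, 1.122, 1.38, 0.296, 0.178
R0 = Σ lx·mx = 4.746 → 4.746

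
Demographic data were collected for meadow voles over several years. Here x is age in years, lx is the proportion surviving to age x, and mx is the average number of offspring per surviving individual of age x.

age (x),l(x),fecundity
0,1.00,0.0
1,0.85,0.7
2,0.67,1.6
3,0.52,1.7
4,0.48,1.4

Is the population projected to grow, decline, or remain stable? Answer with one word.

growing

R0 = Σ lx·mx = 0 + 0.595 + 1.072 + 0.884 + 0.672 = 3.223
R0 > 1, so the population is growing.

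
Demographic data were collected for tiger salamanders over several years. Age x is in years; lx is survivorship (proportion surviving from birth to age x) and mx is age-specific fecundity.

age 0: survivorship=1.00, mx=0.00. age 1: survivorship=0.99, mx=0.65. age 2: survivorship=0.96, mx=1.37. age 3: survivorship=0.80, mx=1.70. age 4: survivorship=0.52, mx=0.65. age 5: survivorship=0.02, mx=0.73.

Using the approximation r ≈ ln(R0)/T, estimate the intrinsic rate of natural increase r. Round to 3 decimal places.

0.544

R0 = Σ lx·mx = 0 + 0.6435 + 1.3152 + 1.36 + 0.338 + 0.0146 = 3.6713
Σ x·lx·mx = 8.7789; T = 8.7789/3.6713 = 2.39122…
r ≈ ln(R0)/T = ln(3.6713)/2.39122… = 0.54388… → 0.544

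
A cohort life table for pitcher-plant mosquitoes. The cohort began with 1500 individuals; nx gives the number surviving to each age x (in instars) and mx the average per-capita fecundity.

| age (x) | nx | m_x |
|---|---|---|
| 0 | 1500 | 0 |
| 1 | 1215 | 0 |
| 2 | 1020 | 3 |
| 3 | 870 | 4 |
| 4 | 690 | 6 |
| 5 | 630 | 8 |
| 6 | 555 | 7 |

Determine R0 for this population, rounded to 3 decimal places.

13.070

lx = nx/n0 = nx/1500: 1, 0.81, 0.68, 0.58, 0.46, 0.42, 0.37
lx·mx by age: 0, 0, 2.04, 2.32, 2.76, 3.36, 2.59
R0 = Σ lx·mx = 13.07 → 13.070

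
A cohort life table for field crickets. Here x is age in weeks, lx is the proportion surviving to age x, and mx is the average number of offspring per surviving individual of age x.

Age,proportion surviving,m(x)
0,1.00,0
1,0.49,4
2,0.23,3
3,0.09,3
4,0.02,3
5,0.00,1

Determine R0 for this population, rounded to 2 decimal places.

lx·mx by age: 0, 1.96, 0.69, 0.27, 0.06, 0
R0 = Σ lx·mx = 2.98 → 2.98

2.98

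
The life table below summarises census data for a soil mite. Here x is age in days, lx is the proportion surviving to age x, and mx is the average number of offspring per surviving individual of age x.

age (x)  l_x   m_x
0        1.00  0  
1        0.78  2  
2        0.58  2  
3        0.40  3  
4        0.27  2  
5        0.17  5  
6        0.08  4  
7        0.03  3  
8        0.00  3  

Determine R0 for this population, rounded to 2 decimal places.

lx·mx by age: 0, 1.56, 1.16, 1.2, 0.54, 0.85, 0.32, 0.09, 0
R0 = Σ lx·mx = 5.72 → 5.72

5.72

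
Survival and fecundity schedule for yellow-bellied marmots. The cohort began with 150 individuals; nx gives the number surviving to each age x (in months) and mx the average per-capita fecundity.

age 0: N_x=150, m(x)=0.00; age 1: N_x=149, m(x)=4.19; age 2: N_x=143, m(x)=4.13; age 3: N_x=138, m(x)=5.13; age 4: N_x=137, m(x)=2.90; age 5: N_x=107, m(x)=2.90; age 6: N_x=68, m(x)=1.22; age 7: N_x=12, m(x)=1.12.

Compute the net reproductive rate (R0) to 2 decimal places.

lx = nx/n0 = nx/150: 1, 0.99333…, 0.95333…, 0.92, 0.91333…, 0.71333…, 0.45333…, 0.08
lx·mx by age: 0, 4.162067…, 3.937267…, 4.7196, 2.648667…, 2.068667…, 0.553067…, 0.0896
R0 = Σ lx·mx = 18.178933… → 18.18

18.18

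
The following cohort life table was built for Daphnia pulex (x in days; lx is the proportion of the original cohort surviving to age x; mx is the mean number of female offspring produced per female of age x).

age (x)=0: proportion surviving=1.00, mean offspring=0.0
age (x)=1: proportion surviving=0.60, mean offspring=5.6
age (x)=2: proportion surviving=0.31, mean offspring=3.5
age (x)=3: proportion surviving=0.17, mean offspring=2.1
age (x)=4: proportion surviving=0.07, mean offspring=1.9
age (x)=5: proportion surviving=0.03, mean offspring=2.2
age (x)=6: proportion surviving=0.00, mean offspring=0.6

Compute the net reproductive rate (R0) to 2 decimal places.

5.00

lx·mx by age: 0, 3.36, 1.085, 0.357, 0.133, 0.066, 0
R0 = Σ lx·mx = 5.001 → 5.00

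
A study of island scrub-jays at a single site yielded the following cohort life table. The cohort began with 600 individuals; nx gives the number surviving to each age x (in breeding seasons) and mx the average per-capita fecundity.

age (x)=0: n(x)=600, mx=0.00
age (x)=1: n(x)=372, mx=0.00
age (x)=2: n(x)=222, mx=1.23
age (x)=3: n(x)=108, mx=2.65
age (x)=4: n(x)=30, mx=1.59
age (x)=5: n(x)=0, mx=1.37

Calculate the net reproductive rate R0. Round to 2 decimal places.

1.01

lx = nx/n0 = nx/600: 1, 0.62, 0.37, 0.18, 0.05, 0
lx·mx by age: 0, 0, 0.4551, 0.477, 0.0795, 0
R0 = Σ lx·mx = 1.0116 → 1.01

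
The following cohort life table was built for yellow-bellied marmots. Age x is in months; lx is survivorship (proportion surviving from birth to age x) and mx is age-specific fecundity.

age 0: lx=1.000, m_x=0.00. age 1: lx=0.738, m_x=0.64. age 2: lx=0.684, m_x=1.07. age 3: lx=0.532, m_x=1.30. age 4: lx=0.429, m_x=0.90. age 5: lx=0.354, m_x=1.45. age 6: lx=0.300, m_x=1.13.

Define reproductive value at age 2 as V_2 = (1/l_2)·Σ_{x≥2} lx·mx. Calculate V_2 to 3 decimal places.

lx·mx for x ≥ 2: 0.73188, 0.6916, 0.3861, 0.5133, 0.339 → sum = 2.66188
V_2 = 2.66188 / l_2 = 2.66188 / 0.684 = 3.891637… → 3.892

3.892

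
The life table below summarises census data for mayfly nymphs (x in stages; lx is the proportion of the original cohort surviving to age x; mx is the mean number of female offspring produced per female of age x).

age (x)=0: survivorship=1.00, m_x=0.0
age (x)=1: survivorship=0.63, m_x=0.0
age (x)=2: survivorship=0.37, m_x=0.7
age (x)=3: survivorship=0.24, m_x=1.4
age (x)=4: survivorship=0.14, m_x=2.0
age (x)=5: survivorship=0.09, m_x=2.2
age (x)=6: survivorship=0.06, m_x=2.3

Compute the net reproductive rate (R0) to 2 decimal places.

lx·mx by age: 0, 0, 0.259, 0.336, 0.28, 0.198, 0.138
R0 = Σ lx·mx = 1.211 → 1.21

1.21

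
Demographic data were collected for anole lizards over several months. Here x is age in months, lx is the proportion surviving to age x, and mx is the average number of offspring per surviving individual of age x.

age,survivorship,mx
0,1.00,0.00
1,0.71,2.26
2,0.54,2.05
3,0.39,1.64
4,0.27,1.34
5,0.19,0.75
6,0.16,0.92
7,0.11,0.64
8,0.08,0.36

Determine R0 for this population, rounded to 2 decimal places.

lx·mx by age: 0, 1.6046, 1.107, 0.6396, 0.3618, 0.1425, 0.1472, 0.0704, 0.0288
R0 = Σ lx·mx = 4.1019 → 4.10

4.10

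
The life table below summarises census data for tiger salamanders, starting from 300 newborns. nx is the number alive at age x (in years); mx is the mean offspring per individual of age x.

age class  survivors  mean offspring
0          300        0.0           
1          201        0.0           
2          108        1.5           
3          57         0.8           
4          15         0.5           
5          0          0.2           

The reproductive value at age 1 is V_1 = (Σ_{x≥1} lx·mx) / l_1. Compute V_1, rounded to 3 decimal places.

lx = nx/n0 = nx/300: 1, 0.67, 0.36, 0.19, 0.05, 0
lx·mx for x ≥ 1: 0, 0.54, 0.152, 0.025, 0 → sum = 0.717
V_1 = 0.717 / l_1 = 0.717 / 0.67 = 1.070149… → 1.070

1.070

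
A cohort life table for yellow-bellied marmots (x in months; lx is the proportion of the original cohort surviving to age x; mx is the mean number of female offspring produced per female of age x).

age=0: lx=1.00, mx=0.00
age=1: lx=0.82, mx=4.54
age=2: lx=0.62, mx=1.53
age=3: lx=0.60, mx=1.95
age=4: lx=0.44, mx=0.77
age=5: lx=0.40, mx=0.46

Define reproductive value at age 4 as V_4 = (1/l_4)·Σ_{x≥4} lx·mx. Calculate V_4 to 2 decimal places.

1.19

lx·mx for x ≥ 4: 0.3388, 0.184 → sum = 0.5228
V_4 = 0.5228 / l_4 = 0.5228 / 0.44 = 1.188182… → 1.19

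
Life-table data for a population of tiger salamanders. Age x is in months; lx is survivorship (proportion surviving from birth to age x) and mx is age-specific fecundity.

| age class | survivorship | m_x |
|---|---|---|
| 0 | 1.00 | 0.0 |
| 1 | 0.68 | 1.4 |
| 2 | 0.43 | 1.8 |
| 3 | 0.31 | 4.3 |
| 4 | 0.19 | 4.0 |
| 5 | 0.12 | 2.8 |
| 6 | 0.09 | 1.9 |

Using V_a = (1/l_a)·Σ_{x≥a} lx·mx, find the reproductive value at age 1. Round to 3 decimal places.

6.362

lx·mx for x ≥ 1: 0.952, 0.774, 1.333, 0.76, 0.336, 0.171 → sum = 4.326
V_1 = 4.326 / l_1 = 4.326 / 0.68 = 6.361765… → 6.362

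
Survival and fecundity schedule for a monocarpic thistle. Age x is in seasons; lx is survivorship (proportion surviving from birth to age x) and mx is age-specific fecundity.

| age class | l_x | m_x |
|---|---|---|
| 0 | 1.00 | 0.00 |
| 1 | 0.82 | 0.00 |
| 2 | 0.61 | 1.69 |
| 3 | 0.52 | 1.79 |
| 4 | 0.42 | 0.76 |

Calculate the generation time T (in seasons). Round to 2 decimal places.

lx·mx: 0, 0, 1.0309, 0.9308, 0.3192 → R0 = 2.2809
x·lx·mx: 0, 0, 2.0618, 2.7924, 1.2768 → Σ = 6.131
T = 6.131 / 2.2809 = 2.687974… → 2.69

2.69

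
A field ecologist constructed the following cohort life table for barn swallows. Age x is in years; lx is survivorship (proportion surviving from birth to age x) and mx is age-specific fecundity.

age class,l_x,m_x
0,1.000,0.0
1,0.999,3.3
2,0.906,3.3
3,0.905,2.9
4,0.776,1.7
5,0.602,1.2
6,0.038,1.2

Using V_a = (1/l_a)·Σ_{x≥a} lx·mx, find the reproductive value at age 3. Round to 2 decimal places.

lx·mx for x ≥ 3: 2.6245, 1.3192, 0.7224, 0.0456 → sum = 4.7117
V_3 = 4.7117 / l_3 = 4.7117 / 0.905 = 5.206298… → 5.21

5.21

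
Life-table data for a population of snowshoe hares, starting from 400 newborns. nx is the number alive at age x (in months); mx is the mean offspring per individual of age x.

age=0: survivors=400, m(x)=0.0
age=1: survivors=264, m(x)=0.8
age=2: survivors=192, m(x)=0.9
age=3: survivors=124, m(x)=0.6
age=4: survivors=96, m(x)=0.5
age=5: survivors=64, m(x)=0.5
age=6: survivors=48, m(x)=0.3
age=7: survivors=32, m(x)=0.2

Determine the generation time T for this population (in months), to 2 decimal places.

2.26

lx = nx/n0 = nx/400: 1, 0.66, 0.48, 0.31, 0.24, 0.16, 0.12, 0.08
lx·mx: 0, 0.528, 0.432, 0.186, 0.12, 0.08, 0.036, 0.016 → R0 = 1.398
x·lx·mx: 0, 0.528, 0.864, 0.558, 0.48, 0.4, 0.216, 0.112 → Σ = 3.158
T = 3.158 / 1.398 = 2.258941… → 2.26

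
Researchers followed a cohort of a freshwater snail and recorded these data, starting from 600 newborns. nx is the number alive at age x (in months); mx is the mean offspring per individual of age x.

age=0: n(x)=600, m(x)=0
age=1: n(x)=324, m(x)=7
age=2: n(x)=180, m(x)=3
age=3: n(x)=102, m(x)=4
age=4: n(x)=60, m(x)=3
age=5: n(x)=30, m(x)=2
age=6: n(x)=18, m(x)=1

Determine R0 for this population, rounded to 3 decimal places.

5.790

lx = nx/n0 = nx/600: 1, 0.54, 0.3, 0.17, 0.1, 0.05, 0.03
lx·mx by age: 0, 3.78, 0.9, 0.68, 0.3, 0.1, 0.03
R0 = Σ lx·mx = 5.79 → 5.790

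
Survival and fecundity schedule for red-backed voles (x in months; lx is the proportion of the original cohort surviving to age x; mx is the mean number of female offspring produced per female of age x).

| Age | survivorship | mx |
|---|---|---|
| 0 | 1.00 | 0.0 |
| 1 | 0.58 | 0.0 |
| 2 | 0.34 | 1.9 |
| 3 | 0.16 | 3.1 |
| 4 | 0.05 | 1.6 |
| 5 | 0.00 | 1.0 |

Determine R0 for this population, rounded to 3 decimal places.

lx·mx by age: 0, 0, 0.646, 0.496, 0.08, 0
R0 = Σ lx·mx = 1.222 → 1.222

1.222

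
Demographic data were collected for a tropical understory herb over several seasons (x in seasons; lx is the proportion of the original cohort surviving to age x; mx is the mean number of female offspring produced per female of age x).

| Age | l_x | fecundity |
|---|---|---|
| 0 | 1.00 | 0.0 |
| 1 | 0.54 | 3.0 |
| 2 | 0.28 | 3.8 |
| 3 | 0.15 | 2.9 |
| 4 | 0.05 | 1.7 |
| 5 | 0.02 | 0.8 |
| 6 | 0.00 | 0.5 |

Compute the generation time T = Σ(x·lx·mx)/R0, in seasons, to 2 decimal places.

1.70

lx·mx: 0, 1.62, 1.064, 0.435, 0.085, 0.016, 0 → R0 = 3.22
x·lx·mx: 0, 1.62, 2.128, 1.305, 0.34, 0.08, 0 → Σ = 5.473
T = 5.473 / 3.22 = 1.699689… → 1.70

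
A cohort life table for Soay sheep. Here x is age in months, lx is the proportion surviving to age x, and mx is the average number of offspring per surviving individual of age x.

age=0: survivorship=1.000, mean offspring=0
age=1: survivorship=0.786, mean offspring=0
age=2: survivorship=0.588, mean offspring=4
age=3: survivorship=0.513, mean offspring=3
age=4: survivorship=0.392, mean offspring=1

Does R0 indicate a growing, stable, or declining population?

R0 = Σ lx·mx = 0 + 0 + 2.352 + 1.539 + 0.392 = 4.283
R0 > 1, so the population is growing.

growing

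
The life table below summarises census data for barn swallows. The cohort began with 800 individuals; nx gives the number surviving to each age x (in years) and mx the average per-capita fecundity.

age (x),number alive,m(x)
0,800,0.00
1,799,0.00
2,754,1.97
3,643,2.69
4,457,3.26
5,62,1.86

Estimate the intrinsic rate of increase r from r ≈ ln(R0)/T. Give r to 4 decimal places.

0.5891

lx = nx/n0 = nx/800: 1, 0.99875, 0.9425, 0.80375, 0.57125, 0.0775
R0 = Σ lx·mx = 0 + 0 + 1.85673… + 2.16209… + 1.86228… + 0.14415… = 6.025238…
Σ x·lx·mx = 18.369563…; T = 18.369563…/6.025238… = 3.04877…
r ≈ ln(R0)/T = ln(6.025238…)/3.04877… = 0.589076… → 0.5891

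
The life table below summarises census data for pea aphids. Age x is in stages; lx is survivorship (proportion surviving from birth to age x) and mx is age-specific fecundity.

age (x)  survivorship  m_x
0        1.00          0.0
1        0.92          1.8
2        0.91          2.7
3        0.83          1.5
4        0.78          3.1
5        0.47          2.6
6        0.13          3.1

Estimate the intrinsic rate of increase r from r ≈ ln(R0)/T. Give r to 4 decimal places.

0.7390

R0 = Σ lx·mx = 0 + 1.656 + 2.457 + 1.245 + 2.418 + 1.222 + 0.403 = 9.401
Σ x·lx·mx = 28.505; T = 28.505/9.401 = 3.03212…
r ≈ ln(R0)/T = ln(9.401)/3.03212… = 0.739025… → 0.7390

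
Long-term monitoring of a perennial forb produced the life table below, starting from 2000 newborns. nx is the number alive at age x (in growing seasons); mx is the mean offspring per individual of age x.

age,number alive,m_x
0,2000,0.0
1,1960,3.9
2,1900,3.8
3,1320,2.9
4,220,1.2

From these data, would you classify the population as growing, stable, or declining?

lx = nx/n0 = nx/2000: 1, 0.98, 0.95, 0.66, 0.11
R0 = Σ lx·mx = 0 + 3.822 + 3.61 + 1.914 + 0.132 = 9.478
R0 > 1, so the population is growing.

growing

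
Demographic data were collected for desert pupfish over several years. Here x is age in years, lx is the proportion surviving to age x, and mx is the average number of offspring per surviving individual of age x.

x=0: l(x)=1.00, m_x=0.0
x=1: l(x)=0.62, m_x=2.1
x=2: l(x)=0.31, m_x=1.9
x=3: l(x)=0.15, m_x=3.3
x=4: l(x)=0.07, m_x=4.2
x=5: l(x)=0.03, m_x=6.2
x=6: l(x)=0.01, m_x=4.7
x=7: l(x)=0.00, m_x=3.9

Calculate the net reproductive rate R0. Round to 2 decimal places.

lx·mx by age: 0, 1.302, 0.589, 0.495, 0.294, 0.186, 0.047, 0
R0 = Σ lx·mx = 2.913 → 2.91

2.91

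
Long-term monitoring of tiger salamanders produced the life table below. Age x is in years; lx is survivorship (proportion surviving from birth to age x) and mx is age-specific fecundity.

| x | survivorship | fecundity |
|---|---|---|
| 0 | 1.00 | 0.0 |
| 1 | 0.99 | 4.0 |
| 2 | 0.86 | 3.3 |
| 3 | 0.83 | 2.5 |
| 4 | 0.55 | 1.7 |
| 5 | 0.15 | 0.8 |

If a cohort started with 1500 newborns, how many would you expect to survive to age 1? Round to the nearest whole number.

Expected survivors = N0 · l_1 = 1500 × 0.99 = 1485 → 1485

1485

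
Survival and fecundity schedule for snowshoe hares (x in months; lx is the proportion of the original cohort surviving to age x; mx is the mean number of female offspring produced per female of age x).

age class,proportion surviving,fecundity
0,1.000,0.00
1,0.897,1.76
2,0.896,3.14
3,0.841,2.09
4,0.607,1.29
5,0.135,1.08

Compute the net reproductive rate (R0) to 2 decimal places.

lx·mx by age: 0, 1.57872, 2.81344, 1.75769, 0.78303, 0.1458
R0 = Σ lx·mx = 7.07868 → 7.08

7.08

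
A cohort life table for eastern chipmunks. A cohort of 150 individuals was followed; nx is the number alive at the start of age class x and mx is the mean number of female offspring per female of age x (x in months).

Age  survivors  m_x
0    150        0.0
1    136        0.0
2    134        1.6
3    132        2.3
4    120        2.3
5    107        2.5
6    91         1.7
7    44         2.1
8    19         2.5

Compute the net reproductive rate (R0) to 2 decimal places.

lx = nx/n0 = nx/150: 1, 0.90667…, 0.89333…, 0.88, 0.8, 0.71333…, 0.60667…, 0.29333…, 0.12667…
lx·mx by age: 0, 0, 1.429333…, 2.024, 1.84, 1.783333…, 1.031333…, 0.616…, 0.316667…
R0 = Σ lx·mx = 9.040667… → 9.04

9.04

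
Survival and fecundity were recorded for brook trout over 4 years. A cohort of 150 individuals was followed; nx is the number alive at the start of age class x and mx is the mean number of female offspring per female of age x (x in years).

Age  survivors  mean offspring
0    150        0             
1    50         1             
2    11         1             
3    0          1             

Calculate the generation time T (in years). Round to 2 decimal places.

1.18

lx = nx/n0 = nx/150: 1, 0.33333…, 0.07333…, 0
lx·mx: 0, 0.333333…, 0.073333…, 0 → R0 = 0.406667…
x·lx·mx: 0, 0.333333…, 0.146667…, 0 → Σ = 0.48…
T = 0.48… / 0.406667… = 1.180328… → 1.18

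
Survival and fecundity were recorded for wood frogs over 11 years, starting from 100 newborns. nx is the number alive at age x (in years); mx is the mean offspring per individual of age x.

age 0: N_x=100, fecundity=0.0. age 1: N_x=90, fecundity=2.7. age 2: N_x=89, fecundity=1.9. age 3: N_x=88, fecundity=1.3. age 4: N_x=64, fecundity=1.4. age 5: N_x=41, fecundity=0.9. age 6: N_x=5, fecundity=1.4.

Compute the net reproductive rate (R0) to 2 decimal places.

lx = nx/n0 = nx/100: 1, 0.9, 0.89, 0.88, 0.64, 0.41, 0.05
lx·mx by age: 0, 2.43, 1.691, 1.144, 0.896, 0.369, 0.07
R0 = Σ lx·mx = 6.6 → 6.60

6.60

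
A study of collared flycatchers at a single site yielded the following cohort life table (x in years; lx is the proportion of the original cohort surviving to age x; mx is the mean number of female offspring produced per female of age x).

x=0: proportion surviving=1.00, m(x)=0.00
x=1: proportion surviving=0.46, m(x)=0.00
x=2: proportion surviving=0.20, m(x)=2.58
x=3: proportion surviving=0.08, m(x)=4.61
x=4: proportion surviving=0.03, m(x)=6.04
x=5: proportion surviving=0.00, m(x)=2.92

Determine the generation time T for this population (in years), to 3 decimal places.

lx·mx: 0, 0, 0.516, 0.3688, 0.1812, 0 → R0 = 1.066
x·lx·mx: 0, 0, 1.032, 1.1064, 0.7248, 0 → Σ = 2.8632
T = 2.8632 / 1.066 = 2.685929… → 2.686

2.686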